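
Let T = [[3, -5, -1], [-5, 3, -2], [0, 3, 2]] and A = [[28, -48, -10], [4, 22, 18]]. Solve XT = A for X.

X = [[6, -2, -4], [-2, -2, 6]]

Since T sits to the right of X, X = AT⁻¹.
det T = 1, so T⁻¹ = [[12, 7, 13], [10, 6, 11], [-15, -9, -16]].
X = AT⁻¹ = [[28, -48, -10], [4, 22, 18]] · [[12, 7, 13], [10, 6, 11], [-15, -9, -16]] = [[6, -2, -4], [-2, -2, 6]].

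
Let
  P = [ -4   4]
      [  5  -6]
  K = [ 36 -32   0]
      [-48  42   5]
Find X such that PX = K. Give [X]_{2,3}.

Left-multiplying both sides by P⁻¹ gives X = P⁻¹K.
det P = 4; the adjugate gives P⁻¹ = [[-3/2, -1], [-5/4, -1]].
X = P⁻¹K = [[-3/2, -1], [-5/4, -1]] · [[36, -32, 0], [-48, 42, 5]] = [[-6, 6, -5], [3, -2, -5]].

-5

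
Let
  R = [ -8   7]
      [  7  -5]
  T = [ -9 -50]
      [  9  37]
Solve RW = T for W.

R is on the left of W, so left-multiply by R⁻¹: W = R⁻¹T.
det R = -9, so R⁻¹ = [[5/9, 7/9], [7/9, 8/9]].
W = R⁻¹T = [[5/9, 7/9], [7/9, 8/9]] · [[-9, -50], [9, 37]] = [[2, 1], [1, -6]].

W = [[2, 1], [1, -6]]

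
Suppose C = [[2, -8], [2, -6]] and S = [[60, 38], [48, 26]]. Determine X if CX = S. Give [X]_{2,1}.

Since C multiplies X on the left, X = C⁻¹S.
det C = 4; the adjugate gives C⁻¹ = [[-3/2, 2], [-1/2, 1/2]].
X = C⁻¹S = [[-3/2, 2], [-1/2, 1/2]] · [[60, 38], [48, 26]] = [[6, -5], [-6, -6]].

-6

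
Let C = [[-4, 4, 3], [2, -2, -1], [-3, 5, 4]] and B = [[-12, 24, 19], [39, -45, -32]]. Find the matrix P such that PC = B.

P = [[-2, -1, 6], [-5, 5, -3]]

C is on the right of P, so right-multiply by C⁻¹: P = BC⁻¹.
det C = 4; the adjugate gives C⁻¹ = [[-3/4, -1/4, 1/2], [-5/4, -7/4, 1/2], [1, 2, 0]].
P = BC⁻¹ = [[-12, 24, 19], [39, -45, -32]] · [[-3/4, -1/4, 1/2], [-5/4, -7/4, 1/2], [1, 2, 0]] = [[-2, -1, 6], [-5, 5, -3]].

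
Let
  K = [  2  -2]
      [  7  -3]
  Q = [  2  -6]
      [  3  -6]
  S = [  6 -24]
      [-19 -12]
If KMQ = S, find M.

M = [[4, -5], [1, -4]]

Isolating M: multiply by K⁻¹ from the left and Q⁻¹ from the right, so M = K⁻¹SQ⁻¹.
det K = 8; the adjugate gives K⁻¹ = [[-3/8, 1/4], [-7/8, 1/4]].
det Q = 6; the adjugate gives Q⁻¹ = [[-1, 1], [-1/2, 1/3]].
K⁻¹S = [[-7, 6], [-10, 18]].
M = (K⁻¹S)Q⁻¹ = [[4, -5], [1, -4]].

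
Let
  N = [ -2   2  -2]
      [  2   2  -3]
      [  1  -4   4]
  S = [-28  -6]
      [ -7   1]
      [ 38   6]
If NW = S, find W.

N is on the left of W, so left-multiply by N⁻¹: W = N⁻¹S.
N has determinant 6; N⁻¹ = [[-2/3, 0, -1/3], [-11/6, -1, -5/3], [-5/3, -1, -4/3]].
W = N⁻¹S = [[-2/3, 0, -1/3], [-11/6, -1, -5/3], [-5/3, -1, -4/3]] · [[-28, -6], [-7, 1], [38, 6]] = [[6, 2], [-5, 0], [3, 1]].

W = [[6, 2], [-5, 0], [3, 1]]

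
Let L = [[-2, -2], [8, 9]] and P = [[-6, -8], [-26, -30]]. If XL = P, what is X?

X = [[-5, -2], [-3, -4]]

Since L sits to the right of X, X = PL⁻¹.
L has determinant -2; L⁻¹ = [[-9/2, -1], [4, 1]].
X = PL⁻¹ = [[-6, -8], [-26, -30]] · [[-9/2, -1], [4, 1]] = [[-5, -2], [-3, -4]].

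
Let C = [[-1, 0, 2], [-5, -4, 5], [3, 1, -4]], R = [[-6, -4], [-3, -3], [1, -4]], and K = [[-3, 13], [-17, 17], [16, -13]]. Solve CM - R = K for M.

CM = K + R = [[-9, 9], [-20, 14], [17, -17]].
C is on the left of M, so left-multiply by C⁻¹: M = C⁻¹(K + R).
det C = 3, so C⁻¹ = [[11/3, 2/3, 8/3], [-5/3, -2/3, -5/3], [7/3, 1/3, 4/3]].
M = C⁻¹(K + R) = [[-1, -3], [0, 4], [-5, 3]].

M = [[-1, -3], [0, 4], [-5, 3]]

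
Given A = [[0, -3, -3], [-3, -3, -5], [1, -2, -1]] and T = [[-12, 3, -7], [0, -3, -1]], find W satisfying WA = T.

W = [[1, 2, -6], [-5, 2, 6]]

Since A sits to the right of W, W = TA⁻¹.
det A = -3, so A⁻¹ = [[7/3, -1, -2], [8/3, -1, -3], [-3, 1, 3]].
W = TA⁻¹ = [[-12, 3, -7], [0, -3, -1]] · [[7/3, -1, -2], [8/3, -1, -3], [-3, 1, 3]] = [[1, 2, -6], [-5, 2, 6]].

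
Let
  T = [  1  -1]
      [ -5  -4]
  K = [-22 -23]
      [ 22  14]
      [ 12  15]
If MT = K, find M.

Right-multiplying both sides by T⁻¹ gives M = KT⁻¹.
T has determinant -9; T⁻¹ = [[4/9, -1/9], [-5/9, -1/9]].
M = KT⁻¹ = [[-22, -23], [22, 14], [12, 15]] · [[4/9, -1/9], [-5/9, -1/9]] = [[3, 5], [2, -4], [-3, -3]].

M = [[3, 5], [2, -4], [-3, -3]]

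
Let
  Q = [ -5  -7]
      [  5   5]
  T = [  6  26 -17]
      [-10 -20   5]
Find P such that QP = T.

P = [[-4, -1, -5], [2, -3, 6]]

Since Q multiplies P on the left, P = Q⁻¹T.
det Q = 10, so Q⁻¹ = [[1/2, 7/10], [-1/2, -1/2]].
P = Q⁻¹T = [[1/2, 7/10], [-1/2, -1/2]] · [[6, 26, -17], [-10, -20, 5]] = [[-4, -1, -5], [2, -3, 6]].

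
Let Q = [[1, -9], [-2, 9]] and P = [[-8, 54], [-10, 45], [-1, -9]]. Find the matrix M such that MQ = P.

M = [[-4, 2], [0, 5], [3, 2]]

Since Q sits to the right of M, M = PQ⁻¹.
Q has determinant -9; Q⁻¹ = [[-1, -1], [-2/9, -1/9]].
M = PQ⁻¹ = [[-8, 54], [-10, 45], [-1, -9]] · [[-1, -1], [-2/9, -1/9]] = [[-4, 2], [0, 5], [3, 2]].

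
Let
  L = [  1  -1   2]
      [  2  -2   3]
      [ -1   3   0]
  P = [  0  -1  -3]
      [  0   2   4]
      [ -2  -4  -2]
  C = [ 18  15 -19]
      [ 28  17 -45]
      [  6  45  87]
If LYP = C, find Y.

Isolating Y: multiply by L⁻¹ from the left and P⁻¹ from the right, so Y = L⁻¹CP⁻¹.
det L = 2, so L⁻¹ = [[-9/2, 3, 1/2], [-3/2, 1, 1/2], [2, -1, 0]].
det P = -4, so P⁻¹ = [[-3, -5/2, -1/2], [2, 3/2, 0], [-1, -1/2, 0]].
L⁻¹C = [[6, 6, -6], [4, 17, 27], [8, 13, 7]].
Y = (L⁻¹C)P⁻¹ = [[0, -3, -3], [-5, 2, -2], [-5, -4, -4]].

Y = [[0, -3, -3], [-5, 2, -2], [-5, -4, -4]]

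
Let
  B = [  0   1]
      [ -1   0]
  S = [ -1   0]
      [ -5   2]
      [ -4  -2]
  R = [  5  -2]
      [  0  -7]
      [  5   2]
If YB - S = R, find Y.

YB = R + S = [[4, -2], [-5, -5], [1, 0]].
Right-multiplying both sides by B⁻¹ gives Y = (R + S)B⁻¹.
det B = 1; the adjugate gives B⁻¹ = [[0, -1], [1, 0]].
Y = (R + S)B⁻¹ = [[-2, -4], [-5, 5], [0, -1]].

Y = [[-2, -4], [-5, 5], [0, -1]]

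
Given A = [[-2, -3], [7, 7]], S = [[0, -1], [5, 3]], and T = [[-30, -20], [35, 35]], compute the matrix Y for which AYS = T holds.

Y = A⁻¹TS⁻¹ (apply A⁻¹ on the left and S⁻¹ on the right).
det A = 7, so A⁻¹ = [[1, 3/7], [-1, -2/7]].
S has determinant 5; S⁻¹ = [[3/5, 1/5], [-1, 0]].
A⁻¹T = [[-15, -5], [20, 10]].
Y = (A⁻¹T)S⁻¹ = [[-4, -3], [2, 4]].

Y = [[-4, -3], [2, 4]]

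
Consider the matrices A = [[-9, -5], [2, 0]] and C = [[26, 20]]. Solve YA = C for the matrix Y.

Y = [[-4, -5]]

A is on the right of Y, so right-multiply by A⁻¹: Y = CA⁻¹.
det A = 10; the adjugate gives A⁻¹ = [[0, 1/2], [-1/5, -9/10]].
Y = CA⁻¹ = [[26, 20]] · [[0, 1/2], [-1/5, -9/10]] = [[-4, -5]].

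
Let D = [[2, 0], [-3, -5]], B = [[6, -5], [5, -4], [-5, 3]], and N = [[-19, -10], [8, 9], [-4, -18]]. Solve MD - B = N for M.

M = [[-2, 3], [5, -1], [0, 3]]

MD = N + B = [[-13, -15], [13, 5], [-9, -15]].
Right-multiplying both sides by D⁻¹ gives M = (N + B)D⁻¹.
D has determinant -10; D⁻¹ = [[1/2, 0], [-3/10, -1/5]].
M = (N + B)D⁻¹ = [[-2, 3], [5, -1], [0, 3]].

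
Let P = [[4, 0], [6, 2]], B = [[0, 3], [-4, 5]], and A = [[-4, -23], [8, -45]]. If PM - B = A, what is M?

M = [[-1, -5], [5, -5]]

PM = A + B = [[-4, -20], [4, -40]].
Left-multiplying both sides by P⁻¹ gives M = P⁻¹(A + B).
det P = 8; the adjugate gives P⁻¹ = [[1/4, 0], [-3/4, 1/2]].
M = P⁻¹(A + B) = [[-1, -5], [5, -5]].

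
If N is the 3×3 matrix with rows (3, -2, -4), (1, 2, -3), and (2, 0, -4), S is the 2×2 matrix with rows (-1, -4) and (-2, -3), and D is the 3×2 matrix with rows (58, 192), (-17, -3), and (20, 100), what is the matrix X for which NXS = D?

Isolating X: multiply by N⁻¹ from the left and S⁻¹ from the right, so X = N⁻¹DS⁻¹.
det N = -4, so N⁻¹ = [[2, 2, -7/2], [1/2, 1, -5/4], [1, 1, -2]].
S has determinant -5; S⁻¹ = [[3/5, -4/5], [-2/5, 1/5]].
N⁻¹D = [[12, 28], [-13, -32], [1, -11]].
X = (N⁻¹D)S⁻¹ = [[-4, -4], [5, 4], [5, -3]].

X = [[-4, -4], [5, 4], [5, -3]]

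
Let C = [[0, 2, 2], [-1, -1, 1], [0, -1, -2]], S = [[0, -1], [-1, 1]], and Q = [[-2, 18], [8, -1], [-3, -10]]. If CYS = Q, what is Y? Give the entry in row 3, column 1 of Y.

-5

Y = C⁻¹QS⁻¹ (apply C⁻¹ on the left and S⁻¹ on the right).
C has determinant -2; C⁻¹ = [[-3/2, -1, -2], [1, 0, 1], [-1/2, 0, -1]].
det S = -1; the adjugate gives S⁻¹ = [[-1, -1], [-1, 0]].
C⁻¹Q = [[1, -6], [-5, 8], [4, 1]].
Y = (C⁻¹Q)S⁻¹ = [[5, -1], [-3, 5], [-5, -4]].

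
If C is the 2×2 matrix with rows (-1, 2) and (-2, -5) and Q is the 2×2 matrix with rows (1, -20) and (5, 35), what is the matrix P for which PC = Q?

P = [[-5, 2], [5, -5]]

Right-multiplying both sides by C⁻¹ gives P = QC⁻¹.
det C = 9; the adjugate gives C⁻¹ = [[-5/9, -2/9], [2/9, -1/9]].
P = QC⁻¹ = [[1, -20], [5, 35]] · [[-5/9, -2/9], [2/9, -1/9]] = [[-5, 2], [5, -5]].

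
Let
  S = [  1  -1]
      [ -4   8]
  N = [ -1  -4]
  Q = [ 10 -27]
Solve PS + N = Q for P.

PS = Q − N = [[11, -23]].
Since S sits to the right of P, P = (Q − N)S⁻¹.
det S = 4, so S⁻¹ = [[2, 1/4], [1, 1/4]].
P = (Q − N)S⁻¹ = [[-1, -3]].

P = [[-1, -3]]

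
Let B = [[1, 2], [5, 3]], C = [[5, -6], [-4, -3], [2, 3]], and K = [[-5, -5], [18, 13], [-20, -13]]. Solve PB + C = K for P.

PB = K − C = [[-10, 1], [22, 16], [-22, -16]].
Since B sits to the right of P, P = (K − C)B⁻¹.
B has determinant -7; B⁻¹ = [[-3/7, 2/7], [5/7, -1/7]].
P = (K − C)B⁻¹ = [[5, -3], [2, 4], [-2, -4]].

P = [[5, -3], [2, 4], [-2, -4]]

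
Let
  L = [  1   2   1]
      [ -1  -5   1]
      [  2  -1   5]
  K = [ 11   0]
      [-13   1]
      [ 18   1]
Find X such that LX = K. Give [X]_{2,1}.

2

L is on the left of X, so left-multiply by L⁻¹: X = L⁻¹K.
det L = 1; the adjugate gives L⁻¹ = [[-24, -11, 7], [7, 3, -2], [11, 5, -3]].
X = L⁻¹K = [[-24, -11, 7], [7, 3, -2], [11, 5, -3]] · [[11, 0], [-13, 1], [18, 1]] = [[5, -4], [2, 1], [2, 2]].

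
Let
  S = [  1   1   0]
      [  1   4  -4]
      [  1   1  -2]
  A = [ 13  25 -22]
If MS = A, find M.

S is on the right of M, so right-multiply by S⁻¹: M = AS⁻¹.
det S = -6; the adjugate gives S⁻¹ = [[2/3, -1/3, 2/3], [1/3, 1/3, -2/3], [1/2, 0, -1/2]].
M = AS⁻¹ = [[13, 25, -22]] · [[2/3, -1/3, 2/3], [1/3, 1/3, -2/3], [1/2, 0, -1/2]] = [[6, 4, 3]].

M = [[6, 4, 3]]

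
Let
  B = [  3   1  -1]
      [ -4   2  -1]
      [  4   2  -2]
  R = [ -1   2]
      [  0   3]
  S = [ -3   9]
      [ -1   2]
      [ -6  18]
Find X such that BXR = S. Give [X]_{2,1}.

-2

Isolating X: multiply by B⁻¹ from the left and R⁻¹ from the right, so X = B⁻¹SR⁻¹.
det B = -2, so B⁻¹ = [[1, 0, -1/2], [6, 1, -7/2], [8, 1, -5]].
det R = -3; the adjugate gives R⁻¹ = [[-1, 2/3], [0, 1/3]].
B⁻¹S = [[0, 0], [2, -7], [5, -16]].
X = (B⁻¹S)R⁻¹ = [[0, 0], [-2, -1], [-5, -2]].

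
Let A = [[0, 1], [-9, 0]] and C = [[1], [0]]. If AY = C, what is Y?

A is on the left of Y, so left-multiply by A⁻¹: Y = A⁻¹C.
A has determinant 9; A⁻¹ = [[0, -1/9], [1, 0]].
Y = A⁻¹C = [[0, -1/9], [1, 0]] · [[1], [0]] = [[0], [1]].

Y = [[0], [1]]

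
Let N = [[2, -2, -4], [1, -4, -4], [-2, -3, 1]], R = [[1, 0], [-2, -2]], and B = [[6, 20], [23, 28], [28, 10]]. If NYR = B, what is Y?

Y = [[-5, -2], [-2, 3], [2, 0]]

Left-multiply by N⁻¹ and right-multiply by R⁻¹: Y = N⁻¹BR⁻¹.
det N = -2; the adjugate gives N⁻¹ = [[8, -7, 4], [-7/2, 3, -2], [11/2, -5, 3]].
R has determinant -2; R⁻¹ = [[1, 0], [-1, -1/2]].
N⁻¹B = [[-1, 4], [-8, -6], [2, 0]].
Y = (N⁻¹B)R⁻¹ = [[-5, -2], [-2, 3], [2, 0]].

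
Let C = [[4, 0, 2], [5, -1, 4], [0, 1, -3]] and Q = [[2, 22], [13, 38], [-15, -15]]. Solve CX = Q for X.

X = [[-1, 4], [-6, -6], [3, 3]]

Left-multiplying both sides by C⁻¹ gives X = C⁻¹Q.
C has determinant 6; C⁻¹ = [[-1/6, 1/3, 1/3], [5/2, -2, -1], [5/6, -2/3, -2/3]].
X = C⁻¹Q = [[-1/6, 1/3, 1/3], [5/2, -2, -1], [5/6, -2/3, -2/3]] · [[2, 22], [13, 38], [-15, -15]] = [[-1, 4], [-6, -6], [3, 3]].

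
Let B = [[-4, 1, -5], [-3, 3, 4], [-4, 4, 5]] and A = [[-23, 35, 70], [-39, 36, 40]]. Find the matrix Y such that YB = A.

B is on the right of Y, so right-multiply by B⁻¹: Y = AB⁻¹.
B has determinant 3; B⁻¹ = [[-1/3, -25/3, 19/3], [-1/3, -40/3, 31/3], [0, 4, -3]].
Y = AB⁻¹ = [[-23, 35, 70], [-39, 36, 40]] · [[-1/3, -25/3, 19/3], [-1/3, -40/3, 31/3], [0, 4, -3]] = [[-4, 5, 6], [1, 5, 5]].

Y = [[-4, 5, 6], [1, 5, 5]]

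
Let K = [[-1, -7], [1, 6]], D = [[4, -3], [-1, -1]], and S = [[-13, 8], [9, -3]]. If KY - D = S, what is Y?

KY = S + D = [[-9, 5], [8, -4]].
K is on the left of Y, so left-multiply by K⁻¹: Y = K⁻¹(S + D).
K has determinant 1; K⁻¹ = [[6, 7], [-1, -1]].
Y = K⁻¹(S + D) = [[2, 2], [1, -1]].

Y = [[2, 2], [1, -1]]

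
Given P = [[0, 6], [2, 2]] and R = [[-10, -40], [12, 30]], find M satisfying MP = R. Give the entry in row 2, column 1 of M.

Since P sits to the right of M, M = RP⁻¹.
P has determinant -12; P⁻¹ = [[-1/6, 1/2], [1/6, 0]].
M = RP⁻¹ = [[-10, -40], [12, 30]] · [[-1/6, 1/2], [1/6, 0]] = [[-5, -5], [3, 6]].

3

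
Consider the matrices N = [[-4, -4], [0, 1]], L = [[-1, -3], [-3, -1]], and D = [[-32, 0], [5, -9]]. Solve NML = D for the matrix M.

Left-multiply by N⁻¹ and right-multiply by L⁻¹: M = N⁻¹DL⁻¹.
det N = -4; the adjugate gives N⁻¹ = [[-1/4, -1], [0, 1]].
L has determinant -8; L⁻¹ = [[1/8, -3/8], [-3/8, 1/8]].
N⁻¹D = [[3, 9], [5, -9]].
M = (N⁻¹D)L⁻¹ = [[-3, 0], [4, -3]].

M = [[-3, 0], [4, -3]]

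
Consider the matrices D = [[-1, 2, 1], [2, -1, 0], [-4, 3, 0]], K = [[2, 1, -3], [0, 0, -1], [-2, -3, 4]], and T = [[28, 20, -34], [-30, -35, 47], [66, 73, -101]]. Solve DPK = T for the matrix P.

Isolating P: multiply by D⁻¹ from the left and K⁻¹ from the right, so P = D⁻¹TK⁻¹.
D has determinant 2; D⁻¹ = [[0, 3/2, 1/2], [0, 2, 1], [1, -5/2, -3/2]].
det K = -4; the adjugate gives K⁻¹ = [[3/4, -5/4, 1/4], [-1/2, -1/2, -1/2], [0, -1, 0]].
D⁻¹T = [[-12, -16, 20], [6, 3, -7], [4, -2, 0]].
P = (D⁻¹T)K⁻¹ = [[-1, 3, 5], [3, -2, 0], [4, -4, 2]].

P = [[-1, 3, 5], [3, -2, 0], [4, -4, 2]]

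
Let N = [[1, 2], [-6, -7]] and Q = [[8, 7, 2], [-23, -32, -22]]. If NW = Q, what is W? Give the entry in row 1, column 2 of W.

3

N is on the left of W, so left-multiply by N⁻¹: W = N⁻¹Q.
det N = 5; the adjugate gives N⁻¹ = [[-7/5, -2/5], [6/5, 1/5]].
W = N⁻¹Q = [[-7/5, -2/5], [6/5, 1/5]] · [[8, 7, 2], [-23, -32, -22]] = [[-2, 3, 6], [5, 2, -2]].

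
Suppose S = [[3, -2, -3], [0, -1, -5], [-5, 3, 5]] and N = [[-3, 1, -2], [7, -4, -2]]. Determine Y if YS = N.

Y = [[-1, 1, 0], [4, -1, 1]]

Since S sits to the right of Y, Y = NS⁻¹.
det S = -5; the adjugate gives S⁻¹ = [[-2, -1/5, -7/5], [-5, 0, -3], [1, -1/5, 3/5]].
Y = NS⁻¹ = [[-3, 1, -2], [7, -4, -2]] · [[-2, -1/5, -7/5], [-5, 0, -3], [1, -1/5, 3/5]] = [[-1, 1, 0], [4, -1, 1]].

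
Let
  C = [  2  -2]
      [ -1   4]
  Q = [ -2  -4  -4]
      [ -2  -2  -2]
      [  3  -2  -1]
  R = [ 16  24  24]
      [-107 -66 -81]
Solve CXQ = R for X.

X = C⁻¹RQ⁻¹ (apply C⁻¹ on the left and Q⁻¹ on the right).
C has determinant 6; C⁻¹ = [[2/3, 1/3], [1/6, 1/3]].
Q has determinant -4; Q⁻¹ = [[1/2, -1, 0], [2, -7/2, -1], [-5/2, 4, 1]].
C⁻¹R = [[-25, -6, -11], [-33, -18, -23]].
X = (C⁻¹R)Q⁻¹ = [[3, 2, -5], [5, 4, -5]].

X = [[3, 2, -5], [5, 4, -5]]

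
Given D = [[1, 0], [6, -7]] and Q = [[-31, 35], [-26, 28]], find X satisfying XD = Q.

D is on the right of X, so right-multiply by D⁻¹: X = QD⁻¹.
D has determinant -7; D⁻¹ = [[1, 0], [6/7, -1/7]].
X = QD⁻¹ = [[-31, 35], [-26, 28]] · [[1, 0], [6/7, -1/7]] = [[-1, -5], [-2, -4]].

X = [[-1, -5], [-2, -4]]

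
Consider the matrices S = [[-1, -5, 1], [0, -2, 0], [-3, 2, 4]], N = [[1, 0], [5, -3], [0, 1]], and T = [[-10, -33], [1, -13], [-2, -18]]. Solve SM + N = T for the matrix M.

SM = T − N = [[-11, -33], [-4, -10], [-2, -19]].
Since S multiplies M on the left, M = S⁻¹(T − N).
det S = 2, so S⁻¹ = [[-4, 11, 1], [0, -1/2, 0], [-3, 17/2, 1]].
M = S⁻¹(T − N) = [[-2, 3], [2, 5], [-3, -5]].

M = [[-2, 3], [2, 5], [-3, -5]]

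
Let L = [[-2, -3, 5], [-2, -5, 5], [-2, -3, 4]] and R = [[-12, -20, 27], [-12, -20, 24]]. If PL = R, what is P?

Since L sits to the right of P, P = RL⁻¹.
det L = -4, so L⁻¹ = [[5/4, 3/4, -5/2], [1/2, -1/2, 0], [1, 0, -1]].
P = RL⁻¹ = [[-12, -20, 27], [-12, -20, 24]] · [[5/4, 3/4, -5/2], [1/2, -1/2, 0], [1, 0, -1]] = [[2, 1, 3], [-1, 1, 6]].

P = [[2, 1, 3], [-1, 1, 6]]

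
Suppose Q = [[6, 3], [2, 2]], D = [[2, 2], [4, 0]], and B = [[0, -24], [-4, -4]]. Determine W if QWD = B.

W = Q⁻¹BD⁻¹ (apply Q⁻¹ on the left and D⁻¹ on the right).
det Q = 6; the adjugate gives Q⁻¹ = [[1/3, -1/2], [-1/3, 1]].
D has determinant -8; D⁻¹ = [[0, 1/4], [1/2, -1/4]].
Q⁻¹B = [[2, -6], [-4, 4]].
W = (Q⁻¹B)D⁻¹ = [[-3, 2], [2, -2]].

W = [[-3, 2], [2, -2]]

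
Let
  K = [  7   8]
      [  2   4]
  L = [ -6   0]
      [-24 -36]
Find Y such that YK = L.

Since K sits to the right of Y, Y = LK⁻¹.
det K = 12; the adjugate gives K⁻¹ = [[1/3, -2/3], [-1/6, 7/12]].
Y = LK⁻¹ = [[-6, 0], [-24, -36]] · [[1/3, -2/3], [-1/6, 7/12]] = [[-2, 4], [-2, -5]].

Y = [[-2, 4], [-2, -5]]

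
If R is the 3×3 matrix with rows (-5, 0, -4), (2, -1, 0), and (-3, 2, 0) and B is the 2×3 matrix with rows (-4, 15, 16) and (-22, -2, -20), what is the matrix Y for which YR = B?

Since R sits to the right of Y, Y = BR⁻¹.
R has determinant -4; R⁻¹ = [[0, 2, 1], [0, 3, 2], [-1/4, -5/2, -5/4]].
Y = BR⁻¹ = [[-4, 15, 16], [-22, -2, -20]] · [[0, 2, 1], [0, 3, 2], [-1/4, -5/2, -5/4]] = [[-4, -3, 6], [5, 0, -1]].

Y = [[-4, -3, 6], [5, 0, -1]]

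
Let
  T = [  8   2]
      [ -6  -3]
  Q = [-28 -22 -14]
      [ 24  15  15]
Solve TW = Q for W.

W = [[-3, -3, -1], [-2, 1, -3]]

Since T multiplies W on the left, W = T⁻¹Q.
det T = -12; the adjugate gives T⁻¹ = [[1/4, 1/6], [-1/2, -2/3]].
W = T⁻¹Q = [[1/4, 1/6], [-1/2, -2/3]] · [[-28, -22, -14], [24, 15, 15]] = [[-3, -3, -1], [-2, 1, -3]].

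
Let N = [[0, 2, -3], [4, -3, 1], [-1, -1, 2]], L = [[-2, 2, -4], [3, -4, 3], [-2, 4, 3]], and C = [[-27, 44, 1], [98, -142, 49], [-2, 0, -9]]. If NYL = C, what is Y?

Y = [[-3, 1, -4], [1, -3, -1], [2, 1, -2]]

Left-multiply by N⁻¹ and right-multiply by L⁻¹: Y = N⁻¹CL⁻¹.
det N = 3, so N⁻¹ = [[-5/3, -1/3, -7/3], [-3, -1, -4], [-7/3, -2/3, -8/3]].
L has determinant 2; L⁻¹ = [[-12, -11, -5], [-15/2, -7, -3], [2, 2, 1]].
N⁻¹C = [[17, -26, 3], [-9, 10, -16], [3, -8, -11]].
Y = (N⁻¹C)L⁻¹ = [[-3, 1, -4], [1, -3, -1], [2, 1, -2]].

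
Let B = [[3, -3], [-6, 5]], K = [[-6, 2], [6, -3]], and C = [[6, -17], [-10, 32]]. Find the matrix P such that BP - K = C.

P = [[4, -4], [4, 1]]

BP = C + K = [[0, -15], [-4, 29]].
Since B multiplies P on the left, P = B⁻¹(C + K).
det B = -3, so B⁻¹ = [[-5/3, -1], [-2, -1]].
P = B⁻¹(C + K) = [[4, -4], [4, 1]].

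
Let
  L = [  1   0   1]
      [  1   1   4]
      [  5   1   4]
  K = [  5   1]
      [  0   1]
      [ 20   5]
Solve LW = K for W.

W = [[5, 1], [-5, 0], [0, 0]]

Left-multiplying both sides by L⁻¹ gives W = L⁻¹K.
det L = -4; the adjugate gives L⁻¹ = [[0, -1/4, 1/4], [-4, 1/4, 3/4], [1, 1/4, -1/4]].
W = L⁻¹K = [[0, -1/4, 1/4], [-4, 1/4, 3/4], [1, 1/4, -1/4]] · [[5, 1], [0, 1], [20, 5]] = [[5, 1], [-5, 0], [0, 0]].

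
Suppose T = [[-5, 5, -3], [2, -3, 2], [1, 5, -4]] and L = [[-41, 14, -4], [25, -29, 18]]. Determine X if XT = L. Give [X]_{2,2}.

-2

Right-multiplying both sides by T⁻¹ gives X = LT⁻¹.
det T = 1; the adjugate gives T⁻¹ = [[2, 5, 1], [10, 23, 4], [13, 30, 5]].
X = LT⁻¹ = [[-41, 14, -4], [25, -29, 18]] · [[2, 5, 1], [10, 23, 4], [13, 30, 5]] = [[6, -3, -5], [-6, -2, -1]].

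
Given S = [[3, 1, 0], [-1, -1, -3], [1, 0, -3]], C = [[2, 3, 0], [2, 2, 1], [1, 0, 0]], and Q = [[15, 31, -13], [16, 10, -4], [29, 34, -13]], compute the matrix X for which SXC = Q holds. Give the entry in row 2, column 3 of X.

3

X = S⁻¹QC⁻¹ (apply S⁻¹ on the left and C⁻¹ on the right).
det S = 3, so S⁻¹ = [[1, 1, -1], [-2, -3, 3], [1/3, 1/3, -2/3]].
det C = 3; the adjugate gives C⁻¹ = [[0, 0, 1], [1/3, 0, -2/3], [-2/3, 1, -2/3]].
S⁻¹Q = [[2, 7, -4], [9, 10, -1], [-9, -9, 3]].
X = (S⁻¹Q)C⁻¹ = [[5, -4, 0], [4, -1, 3], [-5, 3, -5]].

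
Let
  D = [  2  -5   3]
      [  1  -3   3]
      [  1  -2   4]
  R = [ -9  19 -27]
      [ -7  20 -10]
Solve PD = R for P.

Right-multiplying both sides by D⁻¹ gives P = RD⁻¹.
det D = -4, so D⁻¹ = [[3/2, -7/2, 3/2], [1/4, -5/4, 3/4], [-1/4, 1/4, 1/4]].
P = RD⁻¹ = [[-9, 19, -27], [-7, 20, -10]] · [[3/2, -7/2, 3/2], [1/4, -5/4, 3/4], [-1/4, 1/4, 1/4]] = [[-2, 1, -6], [-3, -3, 2]].

P = [[-2, 1, -6], [-3, -3, 2]]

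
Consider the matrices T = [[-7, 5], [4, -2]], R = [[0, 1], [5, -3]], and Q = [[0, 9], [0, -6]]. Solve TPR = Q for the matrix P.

P = [[-2, 0], [-1, 0]]

P = T⁻¹QR⁻¹ (apply T⁻¹ on the left and R⁻¹ on the right).
det T = -6, so T⁻¹ = [[1/3, 5/6], [2/3, 7/6]].
det R = -5, so R⁻¹ = [[3/5, 1/5], [1, 0]].
T⁻¹Q = [[0, -2], [0, -1]].
P = (T⁻¹Q)R⁻¹ = [[-2, 0], [-1, 0]].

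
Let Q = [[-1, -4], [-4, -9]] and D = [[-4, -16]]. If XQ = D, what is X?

Right-multiplying both sides by Q⁻¹ gives X = DQ⁻¹.
det Q = -7, so Q⁻¹ = [[9/7, -4/7], [-4/7, 1/7]].
X = DQ⁻¹ = [[-4, -16]] · [[9/7, -4/7], [-4/7, 1/7]] = [[4, 0]].

X = [[4, 0]]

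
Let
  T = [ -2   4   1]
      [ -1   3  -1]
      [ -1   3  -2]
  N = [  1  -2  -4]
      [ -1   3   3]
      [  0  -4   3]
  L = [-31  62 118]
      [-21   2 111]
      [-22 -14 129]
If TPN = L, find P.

P = [[3, -5, 3], [-1, 3, 4], [3, 2, -4]]

Isolating P: multiply by T⁻¹ from the left and N⁻¹ from the right, so P = T⁻¹LN⁻¹.
det T = 2; the adjugate gives T⁻¹ = [[-3/2, 11/2, -7/2], [-1/2, 5/2, -3/2], [0, 1, -1]].
det N = -1; the adjugate gives N⁻¹ = [[-21, -22, -6], [-3, -3, -1], [-4, -4, -1]].
T⁻¹L = [[8, -33, -18], [-4, -5, 25], [1, 16, -18]].
P = (T⁻¹L)N⁻¹ = [[3, -5, 3], [-1, 3, 4], [3, 2, -4]].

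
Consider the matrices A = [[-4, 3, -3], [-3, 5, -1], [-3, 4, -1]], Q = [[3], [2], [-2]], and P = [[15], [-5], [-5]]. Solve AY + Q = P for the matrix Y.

AY = P − Q = [[12], [-7], [-3]].
A is on the left of Y, so left-multiply by A⁻¹: Y = A⁻¹(P − Q).
A has determinant -5; A⁻¹ = [[1/5, 9/5, -12/5], [0, 1, -1], [-3/5, -7/5, 11/5]].
Y = A⁻¹(P − Q) = [[-3], [-4], [-4]].

Y = [[-3], [-4], [-4]]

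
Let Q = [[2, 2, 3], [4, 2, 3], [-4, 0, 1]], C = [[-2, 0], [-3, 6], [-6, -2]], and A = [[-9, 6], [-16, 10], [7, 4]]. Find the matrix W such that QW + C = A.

QW = A − C = [[-7, 6], [-13, 4], [13, 6]].
Q is on the left of W, so left-multiply by Q⁻¹: W = Q⁻¹(A − C).
det Q = -4; the adjugate gives Q⁻¹ = [[-1/2, 1/2, 0], [4, -7/2, -3/2], [-2, 2, 1]].
W = Q⁻¹(A − C) = [[-3, -1], [-2, 1], [1, 2]].

W = [[-3, -1], [-2, 1], [1, 2]]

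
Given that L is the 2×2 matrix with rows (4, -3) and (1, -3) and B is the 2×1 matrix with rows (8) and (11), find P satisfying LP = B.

P = [[-1], [-4]]

Since L multiplies P on the left, P = L⁻¹B.
L has determinant -9; L⁻¹ = [[1/3, -1/3], [1/9, -4/9]].
P = L⁻¹B = [[1/3, -1/3], [1/9, -4/9]] · [[8], [11]] = [[-1], [-4]].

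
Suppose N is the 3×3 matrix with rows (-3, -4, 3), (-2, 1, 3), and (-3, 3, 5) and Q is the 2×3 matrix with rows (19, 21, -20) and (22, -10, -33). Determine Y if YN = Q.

N is on the right of Y, so right-multiply by N⁻¹: Y = QN⁻¹.
N has determinant -1; N⁻¹ = [[4, -29, 15], [-1, 6, -3], [3, -21, 11]].
Y = QN⁻¹ = [[19, 21, -20], [22, -10, -33]] · [[4, -29, 15], [-1, 6, -3], [3, -21, 11]] = [[-5, -5, 2], [-1, -5, -3]].

Y = [[-5, -5, 2], [-1, -5, -3]]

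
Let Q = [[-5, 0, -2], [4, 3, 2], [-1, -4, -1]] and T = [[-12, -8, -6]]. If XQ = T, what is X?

X = [[2, 0, 2]]

Q is on the right of X, so right-multiply by Q⁻¹: X = TQ⁻¹.
Q has determinant 1; Q⁻¹ = [[5, 8, 6], [2, 3, 2], [-13, -20, -15]].
X = TQ⁻¹ = [[-12, -8, -6]] · [[5, 8, 6], [2, 3, 2], [-13, -20, -15]] = [[2, 0, 2]].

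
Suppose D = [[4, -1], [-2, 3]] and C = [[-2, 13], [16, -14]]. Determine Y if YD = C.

Right-multiplying both sides by D⁻¹ gives Y = CD⁻¹.
D has determinant 10; D⁻¹ = [[3/10, 1/10], [1/5, 2/5]].
Y = CD⁻¹ = [[-2, 13], [16, -14]] · [[3/10, 1/10], [1/5, 2/5]] = [[2, 5], [2, -4]].

Y = [[2, 5], [2, -4]]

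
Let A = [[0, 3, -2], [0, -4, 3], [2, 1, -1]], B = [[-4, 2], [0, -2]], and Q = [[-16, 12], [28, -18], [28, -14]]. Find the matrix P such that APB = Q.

P = [[-5, 0], [-2, -2], [-5, -2]]

Left-multiply by A⁻¹ and right-multiply by B⁻¹: P = A⁻¹QB⁻¹.
det A = 2; the adjugate gives A⁻¹ = [[1/2, 1/2, 1/2], [3, 2, 0], [4, 3, 0]].
B has determinant 8; B⁻¹ = [[-1/4, -1/4], [0, -1/2]].
A⁻¹Q = [[20, -10], [8, 0], [20, -6]].
P = (A⁻¹Q)B⁻¹ = [[-5, 0], [-2, -2], [-5, -2]].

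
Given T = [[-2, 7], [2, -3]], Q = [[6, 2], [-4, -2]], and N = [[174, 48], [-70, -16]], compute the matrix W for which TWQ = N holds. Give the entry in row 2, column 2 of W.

Left-multiply by T⁻¹ and right-multiply by Q⁻¹: W = T⁻¹NQ⁻¹.
det T = -8; the adjugate gives T⁻¹ = [[3/8, 7/8], [1/4, 1/4]].
Q has determinant -4; Q⁻¹ = [[1/2, 1/2], [-1, -3/2]].
T⁻¹N = [[4, 4], [26, 8]].
W = (T⁻¹N)Q⁻¹ = [[-2, -4], [5, 1]].

1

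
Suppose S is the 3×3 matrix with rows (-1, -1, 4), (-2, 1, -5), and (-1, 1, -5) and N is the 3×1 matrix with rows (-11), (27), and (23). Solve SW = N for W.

Left-multiplying both sides by S⁻¹ gives W = S⁻¹N.
det S = 1, so S⁻¹ = [[0, -1, 1], [-5, 9, -13], [-1, 2, -3]].
W = S⁻¹N = [[0, -1, 1], [-5, 9, -13], [-1, 2, -3]] · [[-11], [27], [23]] = [[-4], [-1], [-4]].

W = [[-4], [-1], [-4]]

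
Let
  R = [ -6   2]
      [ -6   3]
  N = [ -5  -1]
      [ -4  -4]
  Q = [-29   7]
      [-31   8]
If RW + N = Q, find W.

RW = Q − N = [[-24, 8], [-27, 12]].
R is on the left of W, so left-multiply by R⁻¹: W = R⁻¹(Q − N).
det R = -6; the adjugate gives R⁻¹ = [[-1/2, 1/3], [-1, 1]].
W = R⁻¹(Q − N) = [[3, 0], [-3, 4]].

W = [[3, 0], [-3, 4]]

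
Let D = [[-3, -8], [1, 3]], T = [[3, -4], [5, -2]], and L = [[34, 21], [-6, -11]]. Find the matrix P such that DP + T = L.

P = [[-5, -3], [-2, -2]]

DP = L − T = [[31, 25], [-11, -9]].
Left-multiplying both sides by D⁻¹ gives P = D⁻¹(L − T).
det D = -1, so D⁻¹ = [[-3, -8], [1, 3]].
P = D⁻¹(L − T) = [[-5, -3], [-2, -2]].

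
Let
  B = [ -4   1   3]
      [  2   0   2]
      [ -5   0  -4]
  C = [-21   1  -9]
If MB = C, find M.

M = [[1, 4, 5]]

B is on the right of M, so right-multiply by B⁻¹: M = CB⁻¹.
det B = -2, so B⁻¹ = [[0, -2, -1], [1, -31/2, -7], [0, 5/2, 1]].
M = CB⁻¹ = [[-21, 1, -9]] · [[0, -2, -1], [1, -31/2, -7], [0, 5/2, 1]] = [[1, 4, 5]].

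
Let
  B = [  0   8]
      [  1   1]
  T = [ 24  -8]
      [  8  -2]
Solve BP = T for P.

P = [[5, -1], [3, -1]]

Left-multiplying both sides by B⁻¹ gives P = B⁻¹T.
B has determinant -8; B⁻¹ = [[-1/8, 1], [1/8, 0]].
P = B⁻¹T = [[-1/8, 1], [1/8, 0]] · [[24, -8], [8, -2]] = [[5, -1], [3, -1]].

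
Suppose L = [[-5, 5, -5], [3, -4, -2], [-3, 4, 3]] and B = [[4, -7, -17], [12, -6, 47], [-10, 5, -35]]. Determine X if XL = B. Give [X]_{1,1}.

1

Right-multiplying both sides by L⁻¹ gives X = BL⁻¹.
det L = 5; the adjugate gives L⁻¹ = [[-4/5, -7, -6], [-3/5, -6, -5], [0, 1, 1]].
X = BL⁻¹ = [[4, -7, -17], [12, -6, 47], [-10, 5, -35]] · [[-4/5, -7, -6], [-3/5, -6, -5], [0, 1, 1]] = [[1, -3, -6], [-6, -1, 5], [5, 5, 0]].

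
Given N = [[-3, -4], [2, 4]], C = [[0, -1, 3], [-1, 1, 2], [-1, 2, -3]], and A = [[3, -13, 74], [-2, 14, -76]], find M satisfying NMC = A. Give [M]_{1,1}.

5

M = N⁻¹AC⁻¹ (apply N⁻¹ on the left and C⁻¹ on the right).
det N = -4, so N⁻¹ = [[-1, -1], [1/2, 3/4]].
C has determinant 2; C⁻¹ = [[-7/2, 3/2, -5/2], [-5/2, 3/2, -3/2], [-1/2, 1/2, -1/2]].
N⁻¹A = [[-1, -1, 2], [0, 4, -20]].
M = (N⁻¹A)C⁻¹ = [[5, -2, 3], [0, -4, 4]].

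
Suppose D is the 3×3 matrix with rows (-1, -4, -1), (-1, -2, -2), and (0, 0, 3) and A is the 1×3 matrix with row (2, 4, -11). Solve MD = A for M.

Since D sits to the right of M, M = AD⁻¹.
det D = -6; the adjugate gives D⁻¹ = [[1, -2, -1], [-1/2, 1/2, 1/6], [0, 0, 1/3]].
M = AD⁻¹ = [[2, 4, -11]] · [[1, -2, -1], [-1/2, 1/2, 1/6], [0, 0, 1/3]] = [[0, -2, -5]].

M = [[0, -2, -5]]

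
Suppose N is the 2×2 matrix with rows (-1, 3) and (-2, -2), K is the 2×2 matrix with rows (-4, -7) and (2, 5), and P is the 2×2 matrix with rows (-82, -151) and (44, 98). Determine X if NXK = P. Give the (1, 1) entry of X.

X = N⁻¹PK⁻¹ (apply N⁻¹ on the left and K⁻¹ on the right).
det N = 8; the adjugate gives N⁻¹ = [[-1/4, -3/8], [1/4, -1/8]].
det K = -6, so K⁻¹ = [[-5/6, -7/6], [1/3, 2/3]].
N⁻¹P = [[4, 1], [-26, -50]].
X = (N⁻¹P)K⁻¹ = [[-3, -4], [5, -3]].

-3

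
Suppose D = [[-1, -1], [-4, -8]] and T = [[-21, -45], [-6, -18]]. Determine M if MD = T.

M = [[-3, 6], [-6, 3]]

Right-multiplying both sides by D⁻¹ gives M = TD⁻¹.
det D = 4; the adjugate gives D⁻¹ = [[-2, 1/4], [1, -1/4]].
M = TD⁻¹ = [[-21, -45], [-6, -18]] · [[-2, 1/4], [1, -1/4]] = [[-3, 6], [-6, 3]].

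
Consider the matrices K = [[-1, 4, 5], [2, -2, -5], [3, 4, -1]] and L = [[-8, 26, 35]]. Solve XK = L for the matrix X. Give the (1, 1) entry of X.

Since K sits to the right of X, X = LK⁻¹.
K has determinant -4; K⁻¹ = [[-11/2, -6, 5/2], [13/4, 7/2, -5/4], [-7/2, -4, 3/2]].
X = LK⁻¹ = [[-8, 26, 35]] · [[-11/2, -6, 5/2], [13/4, 7/2, -5/4], [-7/2, -4, 3/2]] = [[6, -1, 0]].

6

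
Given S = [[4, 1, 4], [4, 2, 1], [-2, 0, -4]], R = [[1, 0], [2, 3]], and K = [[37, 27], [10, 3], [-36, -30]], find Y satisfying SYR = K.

Left-multiply by S⁻¹ and right-multiply by R⁻¹: Y = S⁻¹KR⁻¹.
det S = -2; the adjugate gives S⁻¹ = [[4, -2, 7/2], [-7, 4, -6], [-2, 1, -2]].
det R = 3; the adjugate gives R⁻¹ = [[1, 0], [-2/3, 1/3]].
S⁻¹K = [[2, -3], [-3, 3], [8, 9]].
Y = (S⁻¹K)R⁻¹ = [[4, -1], [-5, 1], [2, 3]].

Y = [[4, -1], [-5, 1], [2, 3]]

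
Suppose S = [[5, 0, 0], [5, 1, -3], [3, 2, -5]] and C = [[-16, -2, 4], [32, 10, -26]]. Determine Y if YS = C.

Y = [[-4, 2, -2], [2, 2, 4]]

Since S sits to the right of Y, Y = CS⁻¹.
det S = 5; the adjugate gives S⁻¹ = [[1/5, 0, 0], [16/5, -5, 3], [7/5, -2, 1]].
Y = CS⁻¹ = [[-16, -2, 4], [32, 10, -26]] · [[1/5, 0, 0], [16/5, -5, 3], [7/5, -2, 1]] = [[-4, 2, -2], [2, 2, 4]].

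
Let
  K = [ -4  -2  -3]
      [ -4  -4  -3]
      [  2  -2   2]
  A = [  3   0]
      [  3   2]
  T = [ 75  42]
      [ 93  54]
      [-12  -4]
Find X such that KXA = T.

X = [[-1, -3], [0, -3], [0, -1]]

Isolating X: multiply by K⁻¹ from the left and A⁻¹ from the right, so X = K⁻¹TA⁻¹.
det K = 4, so K⁻¹ = [[-7/2, 5/2, -3/2], [1/2, -1/2, 0], [4, -3, 2]].
det A = 6; the adjugate gives A⁻¹ = [[1/3, 0], [-1/2, 1/2]].
K⁻¹T = [[-12, -6], [-9, -6], [-3, -2]].
X = (K⁻¹T)A⁻¹ = [[-1, -3], [0, -3], [0, -1]].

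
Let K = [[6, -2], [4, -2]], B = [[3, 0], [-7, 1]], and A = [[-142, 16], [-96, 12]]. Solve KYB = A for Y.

Left-multiply by K⁻¹ and right-multiply by B⁻¹: Y = K⁻¹AB⁻¹.
det K = -4; the adjugate gives K⁻¹ = [[1/2, -1/2], [1, -3/2]].
B has determinant 3; B⁻¹ = [[1/3, 0], [7/3, 1]].
K⁻¹A = [[-23, 2], [2, -2]].
Y = (K⁻¹A)B⁻¹ = [[-3, 2], [-4, -2]].

Y = [[-3, 2], [-4, -2]]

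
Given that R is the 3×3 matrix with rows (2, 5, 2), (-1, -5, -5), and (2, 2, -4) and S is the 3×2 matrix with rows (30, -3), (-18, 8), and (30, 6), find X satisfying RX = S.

X = [[3, 2], [6, -1], [-3, -1]]

R is on the left of X, so left-multiply by R⁻¹: X = R⁻¹S.
det R = 6, so R⁻¹ = [[5, 4, -5/2], [-7/3, -2, 4/3], [4/3, 1, -5/6]].
X = R⁻¹S = [[5, 4, -5/2], [-7/3, -2, 4/3], [4/3, 1, -5/6]] · [[30, -3], [-18, 8], [30, 6]] = [[3, 2], [6, -1], [-3, -1]].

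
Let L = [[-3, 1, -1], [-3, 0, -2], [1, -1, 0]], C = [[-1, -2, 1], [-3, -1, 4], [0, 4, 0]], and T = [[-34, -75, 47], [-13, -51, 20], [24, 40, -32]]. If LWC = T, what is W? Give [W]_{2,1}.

2

Left-multiply by L⁻¹ and right-multiply by C⁻¹: W = L⁻¹TC⁻¹.
det L = 1; the adjugate gives L⁻¹ = [[-2, 1, -2], [-2, 1, -3], [3, -2, 3]].
C has determinant 4; C⁻¹ = [[-4, 1, -7/4], [0, 0, 1/4], [-3, 1, -5/4]].
L⁻¹T = [[7, 19, -10], [-17, -21, 22], [-4, -3, 5]].
W = (L⁻¹T)C⁻¹ = [[2, -3, 5], [2, 5, -3], [1, 1, 0]].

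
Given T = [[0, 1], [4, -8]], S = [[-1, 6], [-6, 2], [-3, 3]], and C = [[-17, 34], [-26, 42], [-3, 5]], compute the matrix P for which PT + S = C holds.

P = [[-4, -4], [0, -5], [2, 0]]

PT = C − S = [[-16, 28], [-20, 40], [0, 2]].
Right-multiplying both sides by T⁻¹ gives P = (C − S)T⁻¹.
det T = -4, so T⁻¹ = [[2, 1/4], [1, 0]].
P = (C − S)T⁻¹ = [[-4, -4], [0, -5], [2, 0]].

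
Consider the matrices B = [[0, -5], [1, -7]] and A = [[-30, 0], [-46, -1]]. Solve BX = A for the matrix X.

B is on the left of X, so left-multiply by B⁻¹: X = B⁻¹A.
det B = 5, so B⁻¹ = [[-7/5, 1], [-1/5, 0]].
X = B⁻¹A = [[-7/5, 1], [-1/5, 0]] · [[-30, 0], [-46, -1]] = [[-4, -1], [6, 0]].

X = [[-4, -1], [6, 0]]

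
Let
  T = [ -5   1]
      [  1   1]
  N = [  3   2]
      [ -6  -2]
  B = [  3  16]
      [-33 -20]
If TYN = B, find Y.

Isolating Y: multiply by T⁻¹ from the left and N⁻¹ from the right, so Y = T⁻¹BN⁻¹.
det T = -6, so T⁻¹ = [[-1/6, 1/6], [1/6, 5/6]].
det N = 6, so N⁻¹ = [[-1/3, -1/3], [1, 1/2]].
T⁻¹B = [[-6, -6], [-27, -14]].
Y = (T⁻¹B)N⁻¹ = [[-4, -1], [-5, 2]].

Y = [[-4, -1], [-5, 2]]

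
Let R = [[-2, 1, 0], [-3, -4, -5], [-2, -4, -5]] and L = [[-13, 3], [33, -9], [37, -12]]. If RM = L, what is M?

M = [[4, -3], [-5, -3], [-5, 6]]

Since R multiplies M on the left, M = R⁻¹L.
det R = -5, so R⁻¹ = [[0, -1, 1], [1, -2, 2], [-4/5, 2, -11/5]].
M = R⁻¹L = [[0, -1, 1], [1, -2, 2], [-4/5, 2, -11/5]] · [[-13, 3], [33, -9], [37, -12]] = [[4, -3], [-5, -3], [-5, 6]].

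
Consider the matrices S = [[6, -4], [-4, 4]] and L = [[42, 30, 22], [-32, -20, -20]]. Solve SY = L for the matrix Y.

S is on the left of Y, so left-multiply by S⁻¹: Y = S⁻¹L.
det S = 8; the adjugate gives S⁻¹ = [[1/2, 1/2], [1/2, 3/4]].
Y = S⁻¹L = [[1/2, 1/2], [1/2, 3/4]] · [[42, 30, 22], [-32, -20, -20]] = [[5, 5, 1], [-3, 0, -4]].

Y = [[5, 5, 1], [-3, 0, -4]]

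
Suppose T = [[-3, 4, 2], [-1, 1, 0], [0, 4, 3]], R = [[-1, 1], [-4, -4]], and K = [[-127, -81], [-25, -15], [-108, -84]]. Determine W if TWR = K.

Isolating W: multiply by T⁻¹ from the left and R⁻¹ from the right, so W = T⁻¹KR⁻¹.
det T = -5, so T⁻¹ = [[-3/5, 4/5, 2/5], [-3/5, 9/5, 2/5], [4/5, -12/5, -1/5]].
R has determinant 8; R⁻¹ = [[-1/2, -1/8], [1/2, -1/8]].
T⁻¹K = [[13, 3], [-12, -12], [-20, -12]].
W = (T⁻¹K)R⁻¹ = [[-5, -2], [0, 3], [4, 4]].

W = [[-5, -2], [0, 3], [4, 4]]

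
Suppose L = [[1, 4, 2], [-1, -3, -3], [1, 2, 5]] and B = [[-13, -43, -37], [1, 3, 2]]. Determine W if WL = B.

Since L sits to the right of W, W = BL⁻¹.
det L = 1; the adjugate gives L⁻¹ = [[-9, -16, -6], [2, 3, 1], [1, 2, 1]].
W = BL⁻¹ = [[-13, -43, -37], [1, 3, 2]] · [[-9, -16, -6], [2, 3, 1], [1, 2, 1]] = [[-6, 5, -2], [-1, -3, -1]].

W = [[-6, 5, -2], [-1, -3, -1]]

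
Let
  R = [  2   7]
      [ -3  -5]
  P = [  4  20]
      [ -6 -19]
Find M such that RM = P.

M = [[2, 3], [0, 2]]

R is on the left of M, so left-multiply by R⁻¹: M = R⁻¹P.
det R = 11; the adjugate gives R⁻¹ = [[-5/11, -7/11], [3/11, 2/11]].
M = R⁻¹P = [[-5/11, -7/11], [3/11, 2/11]] · [[4, 20], [-6, -19]] = [[2, 3], [0, 2]].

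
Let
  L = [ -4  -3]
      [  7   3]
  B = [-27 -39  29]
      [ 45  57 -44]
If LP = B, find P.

Left-multiplying both sides by L⁻¹ gives P = L⁻¹B.
L has determinant 9; L⁻¹ = [[1/3, 1/3], [-7/9, -4/9]].
P = L⁻¹B = [[1/3, 1/3], [-7/9, -4/9]] · [[-27, -39, 29], [45, 57, -44]] = [[6, 6, -5], [1, 5, -3]].

P = [[6, 6, -5], [1, 5, -3]]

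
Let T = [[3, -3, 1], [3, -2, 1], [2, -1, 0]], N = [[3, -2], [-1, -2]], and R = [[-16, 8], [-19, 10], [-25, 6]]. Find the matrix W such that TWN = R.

W = [[-4, 2], [-1, 0], [4, -5]]

Left-multiply by T⁻¹ and right-multiply by N⁻¹: W = T⁻¹RN⁻¹.
T has determinant -2; T⁻¹ = [[-1/2, 1/2, 1/2], [-1, 1, 0], [-1/2, 3/2, -3/2]].
det N = -8, so N⁻¹ = [[1/4, -1/4], [-1/8, -3/8]].
T⁻¹R = [[-14, 4], [-3, 2], [17, 2]].
W = (T⁻¹R)N⁻¹ = [[-4, 2], [-1, 0], [4, -5]].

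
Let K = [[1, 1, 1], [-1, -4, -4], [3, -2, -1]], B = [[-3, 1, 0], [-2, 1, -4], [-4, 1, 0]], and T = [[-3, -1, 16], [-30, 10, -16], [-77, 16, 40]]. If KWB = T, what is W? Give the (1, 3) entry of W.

4

Left-multiply by K⁻¹ and right-multiply by B⁻¹: W = K⁻¹TB⁻¹.
det K = -3; the adjugate gives K⁻¹ = [[4/3, 1/3, 0], [13/3, 4/3, -1], [-14/3, -5/3, 1]].
det B = 4, so B⁻¹ = [[1, 0, -1], [4, 0, -3], [1/2, -1/4, -1/4]].
K⁻¹T = [[-14, 2, 16], [24, -7, 8], [-13, 4, -8]].
W = (K⁻¹T)B⁻¹ = [[2, -4, 4], [0, -2, -5], [-1, 2, 3]].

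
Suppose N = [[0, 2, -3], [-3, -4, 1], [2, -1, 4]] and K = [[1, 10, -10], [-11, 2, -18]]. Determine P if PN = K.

Right-multiplying both sides by N⁻¹ gives P = KN⁻¹.
det N = -5, so N⁻¹ = [[3, 1, 2], [-14/5, -6/5, -9/5], [-11/5, -4/5, -6/5]].
P = KN⁻¹ = [[1, 10, -10], [-11, 2, -18]] · [[3, 1, 2], [-14/5, -6/5, -9/5], [-11/5, -4/5, -6/5]] = [[-3, -3, -4], [1, 1, -4]].

P = [[-3, -3, -4], [1, 1, -4]]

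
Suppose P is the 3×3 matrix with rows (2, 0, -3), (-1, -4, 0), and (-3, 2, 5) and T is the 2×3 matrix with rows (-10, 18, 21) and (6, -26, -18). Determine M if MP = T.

M = [[-2, -3, 3], [1, 5, -3]]

Since P sits to the right of M, M = TP⁻¹.
det P = 2; the adjugate gives P⁻¹ = [[-10, -3, -6], [5/2, 1/2, 3/2], [-7, -2, -4]].
M = TP⁻¹ = [[-10, 18, 21], [6, -26, -18]] · [[-10, -3, -6], [5/2, 1/2, 3/2], [-7, -2, -4]] = [[-2, -3, 3], [1, 5, -3]].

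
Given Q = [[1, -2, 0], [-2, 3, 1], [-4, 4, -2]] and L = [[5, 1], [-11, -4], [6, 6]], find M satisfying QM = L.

M = [[-3, -1], [-4, -1], [-5, -3]]

Q is on the left of M, so left-multiply by Q⁻¹: M = Q⁻¹L.
det Q = 6, so Q⁻¹ = [[-5/3, -2/3, -1/3], [-4/3, -1/3, -1/6], [2/3, 2/3, -1/6]].
M = Q⁻¹L = [[-5/3, -2/3, -1/3], [-4/3, -1/3, -1/6], [2/3, 2/3, -1/6]] · [[5, 1], [-11, -4], [6, 6]] = [[-3, -1], [-4, -1], [-5, -3]].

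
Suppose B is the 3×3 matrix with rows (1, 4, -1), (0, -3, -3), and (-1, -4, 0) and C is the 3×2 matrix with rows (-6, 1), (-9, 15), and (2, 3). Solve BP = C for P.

P = [[2, 1], [-1, -1], [4, -4]]

B is on the left of P, so left-multiply by B⁻¹: P = B⁻¹C.
det B = 3; the adjugate gives B⁻¹ = [[-4, 4/3, -5], [1, -1/3, 1], [-1, 0, -1]].
P = B⁻¹C = [[-4, 4/3, -5], [1, -1/3, 1], [-1, 0, -1]] · [[-6, 1], [-9, 15], [2, 3]] = [[2, 1], [-1, -1], [4, -4]].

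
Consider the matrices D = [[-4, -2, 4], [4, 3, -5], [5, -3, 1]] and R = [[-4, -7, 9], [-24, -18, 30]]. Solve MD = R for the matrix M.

Right-multiplying both sides by D⁻¹ gives M = RD⁻¹.
det D = -2, so D⁻¹ = [[6, 5, 1], [29/2, 12, 2], [27/2, 11, 2]].
M = RD⁻¹ = [[-4, -7, 9], [-24, -18, 30]] · [[6, 5, 1], [29/2, 12, 2], [27/2, 11, 2]] = [[-4, -5, 0], [0, -6, 0]].

M = [[-4, -5, 0], [0, -6, 0]]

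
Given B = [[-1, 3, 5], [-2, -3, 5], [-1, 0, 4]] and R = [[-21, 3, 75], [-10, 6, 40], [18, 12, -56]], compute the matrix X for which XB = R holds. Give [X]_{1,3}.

5

B is on the right of X, so right-multiply by B⁻¹: X = RB⁻¹.
det B = 6, so B⁻¹ = [[-2, -2, 5], [1/2, 1/6, -5/6], [-1/2, -1/2, 3/2]].
X = RB⁻¹ = [[-21, 3, 75], [-10, 6, 40], [18, 12, -56]] · [[-2, -2, 5], [1/2, 1/6, -5/6], [-1/2, -1/2, 3/2]] = [[6, 5, 5], [3, 1, 5], [-2, -6, -4]].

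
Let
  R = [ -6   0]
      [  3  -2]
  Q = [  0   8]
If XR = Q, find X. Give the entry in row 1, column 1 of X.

-2

R is on the right of X, so right-multiply by R⁻¹: X = QR⁻¹.
det R = 12; the adjugate gives R⁻¹ = [[-1/6, 0], [-1/4, -1/2]].
X = QR⁻¹ = [[0, 8]] · [[-1/6, 0], [-1/4, -1/2]] = [[-2, -4]].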